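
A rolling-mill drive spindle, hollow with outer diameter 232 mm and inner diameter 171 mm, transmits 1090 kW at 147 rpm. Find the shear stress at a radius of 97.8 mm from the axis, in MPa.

ω = 2π·147/60 = 15.39 rad/s, so T = P/ω = 1090×10³ / 15.39 = 70810 N·m.
J = π(d_o⁴ − d_i⁴)/32 = π(0.232⁴ − 0.171⁴)/32 = 2.005×10^-4 m⁴.
Shear stress varies linearly with radius: τ = T·r/J = 70810 × 0.0978 / 2.005×10^-4 = 3.454×10^7 Pa.

34.5 MPa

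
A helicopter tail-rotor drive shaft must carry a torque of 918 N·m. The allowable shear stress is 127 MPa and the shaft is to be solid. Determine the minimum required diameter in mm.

33.3 mm

For a solid shaft τ_max = 16T/(πd³), so d = (16T/(π τ_allow))^(1/3) = (16·918.0/(π·1.27×10^8))^(1/3) = 0.03327 m.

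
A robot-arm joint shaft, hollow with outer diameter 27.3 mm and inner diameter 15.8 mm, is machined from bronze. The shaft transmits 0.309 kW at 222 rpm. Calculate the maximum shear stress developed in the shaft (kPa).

ω = 2π·222/60 = 23.25 rad/s, so T = P/ω = 0.309×10³ / 23.25 = 13.29 N·m.
J = π(d_o⁴ − d_i⁴)/32 = π(0.0273⁴ − 0.0158⁴)/32 = 4.841×10^-8 m⁴.
τ_max = T·r/J = 13.29 × 0.0137 / 4.841×10^-8 = 3.748×10^6 Pa.

3750 kPa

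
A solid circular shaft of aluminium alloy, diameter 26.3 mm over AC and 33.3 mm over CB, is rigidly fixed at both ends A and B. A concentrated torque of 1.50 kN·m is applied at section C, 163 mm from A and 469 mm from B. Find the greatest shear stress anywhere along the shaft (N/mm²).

222 N/mm²

Compatibility: T_A·a/J_AC = T_B·b/J_CB with T_A + T_B = T₀.
J_AC = 4.70×10^-8 m⁴, J_CB = 1.21×10^-7 m⁴, so T_A = T₀·(J_AC/a)/((J_AC/a)+(J_CB/b)) = 792.3 N·m, T_B = 707.7 N·m.
τ in each portion: τ_AC = 2.22×10^8 Pa, τ_CB = 9.76×10^7 Pa; maximum is in AC.
τ_max = T_AC·r/J = 792.3·0.0132/4.70×10^-8 = 2.218×10^8 Pa.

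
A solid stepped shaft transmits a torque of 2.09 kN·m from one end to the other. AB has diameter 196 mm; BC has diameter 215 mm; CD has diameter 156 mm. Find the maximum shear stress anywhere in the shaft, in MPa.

2.80 MPa

Under the same torque, τ_max = 16T/(πd³) is largest where d is smallest — segment CD (d = 156 mm).
τ_max = 16·2090/(π·(0.156)³) = 2.804×10^6 Pa.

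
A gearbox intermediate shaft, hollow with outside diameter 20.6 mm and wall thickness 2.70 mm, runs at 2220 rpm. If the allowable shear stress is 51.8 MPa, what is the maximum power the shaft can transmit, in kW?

J = π(d_o⁴ − d_i⁴)/32 = π(0.0206⁴ − 0.0152⁴)/32 = 1.244×10^-8 m⁴.
T_max = τ_allow·J/r = 5.18×10^7 × 1.244×10^-8 / 0.0103 = 62.56 N·m.
ω = 2π·2220/60 = 232.5 rad/s, so P_max = T_max·ω = 1.454×10^4 W.

14.5 kW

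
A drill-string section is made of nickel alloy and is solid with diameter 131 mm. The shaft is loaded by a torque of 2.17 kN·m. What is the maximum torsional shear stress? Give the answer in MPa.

J = πd⁴/32 = π(0.131)⁴/32 = 2.891×10^-5 m⁴.
τ_max = T·r/J = 2170 × 0.0655 / 2.891×10^-5 = 4.916×10^6 Pa.

4.92 MPa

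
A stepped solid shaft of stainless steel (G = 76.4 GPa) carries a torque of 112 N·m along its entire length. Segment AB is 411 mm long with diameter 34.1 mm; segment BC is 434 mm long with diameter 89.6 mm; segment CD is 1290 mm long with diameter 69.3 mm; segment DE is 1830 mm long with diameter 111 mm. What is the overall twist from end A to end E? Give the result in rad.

J_AB = π(0.0341)⁴/32 = 1.33×10^-7 m⁴; J_BC = π(0.0896)⁴/32 = 6.33×10^-6 m⁴; J_CD = π(0.0693)⁴/32 = 2.26×10^-6 m⁴; J_DE = π(0.111)⁴/32 = 1.49×10^-5 m⁴.
θ = (T/G)·Σ L_i/J_i = (112.0/76.4×10⁹)·(0.411/1.33×10^-7 + 0.434/6.33×10^-6 + 1.29/2.26×10^-6 + 1.83/1.49×10^-5) = 5.655×10^-3 rad.

0.00565 rad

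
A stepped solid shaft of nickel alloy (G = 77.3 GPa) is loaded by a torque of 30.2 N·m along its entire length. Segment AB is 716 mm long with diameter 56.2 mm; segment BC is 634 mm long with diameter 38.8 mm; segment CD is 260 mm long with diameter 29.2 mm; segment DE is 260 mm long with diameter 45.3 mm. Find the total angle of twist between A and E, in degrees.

0.176°

J_AB = π(0.0562)⁴/32 = 9.79×10^-7 m⁴; J_BC = π(0.0388)⁴/32 = 2.22×10^-7 m⁴; J_CD = π(0.0292)⁴/32 = 7.14×10^-8 m⁴; J_DE = π(0.0453)⁴/32 = 4.13×10^-7 m⁴.
θ = (T/G)·Σ L_i/J_i = (30.20/77.3×10⁹)·(0.716/9.79×10^-7 + 0.634/2.22×10^-7 + 0.260/7.14×10^-8 + 0.260/4.13×10^-7) = 3.068×10^-3 rad.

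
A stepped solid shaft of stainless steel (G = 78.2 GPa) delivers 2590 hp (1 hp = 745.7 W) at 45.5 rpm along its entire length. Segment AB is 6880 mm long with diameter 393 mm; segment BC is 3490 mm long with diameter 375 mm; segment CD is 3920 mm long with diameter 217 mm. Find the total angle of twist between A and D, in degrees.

6.75°

ω = 2π·45.5/60 = 4.765 rad/s, so T = P/ω = 2590×745.7 / 4.765 = 405300 N·m.
J_AB = π(0.393)⁴/32 = 2.34×10^-3 m⁴; J_BC = π(0.375)⁴/32 = 1.94×10^-3 m⁴; J_CD = π(0.217)⁴/32 = 2.18×10^-4 m⁴.
θ = (T/G)·Σ L_i/J_i = (405300/78.2×10⁹)·(6.88/2.34×10^-3 + 3.49/1.94×10^-3 + 3.92/2.18×10^-4) = 0.1179 rad.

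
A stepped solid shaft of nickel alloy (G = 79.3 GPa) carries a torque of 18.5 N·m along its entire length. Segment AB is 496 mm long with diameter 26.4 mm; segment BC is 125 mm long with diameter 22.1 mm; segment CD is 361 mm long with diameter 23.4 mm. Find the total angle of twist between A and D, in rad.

J_AB = π(0.0264)⁴/32 = 4.77×10^-8 m⁴; J_BC = π(0.0221)⁴/32 = 2.34×10^-8 m⁴; J_CD = π(0.0234)⁴/32 = 2.94×10^-8 m⁴.
θ = (T/G)·Σ L_i/J_i = (18.50/79.3×10⁹)·(0.496/4.77×10^-8 + 0.125/2.34×10^-8 + 0.361/2.94×10^-8) = 6.533×10^-3 rad.

0.00653 rad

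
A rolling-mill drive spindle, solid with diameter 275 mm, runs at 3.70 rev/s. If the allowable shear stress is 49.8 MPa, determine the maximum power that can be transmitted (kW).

4730 kW

J = πd⁴/32 = π(0.275)⁴/32 = 5.615×10^-4 m⁴.
T_max = τ_allow·J/r = 4.98×10^7 × 5.615×10^-4 / 0.138 = 203400 N·m.
ω = 2π·3.70 = 23.25 rad/s, so P_max = T_max·ω = 4.728×10^6 W.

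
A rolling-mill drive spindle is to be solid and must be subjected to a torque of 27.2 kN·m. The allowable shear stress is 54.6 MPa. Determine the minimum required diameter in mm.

136 mm

For a solid shaft τ_max = 16T/(πd³), so d = (16T/(π τ_allow))^(1/3) = (16·27200/(π·5.46×10^7))^(1/3) = 0.1364 m.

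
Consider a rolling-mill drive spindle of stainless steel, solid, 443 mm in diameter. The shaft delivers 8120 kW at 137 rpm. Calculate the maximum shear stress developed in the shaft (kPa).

ω = 2π·137/60 = 14.35 rad/s, so T = P/ω = 8120×10³ / 14.35 = 566000 N·m.
J = πd⁴/32 = π(0.443)⁴/32 = 3.781×10^-3 m⁴.
τ_max = T·r/J = 566000 × 0.222 / 3.781×10^-3 = 3.316×10^7 Pa.

33200 kPa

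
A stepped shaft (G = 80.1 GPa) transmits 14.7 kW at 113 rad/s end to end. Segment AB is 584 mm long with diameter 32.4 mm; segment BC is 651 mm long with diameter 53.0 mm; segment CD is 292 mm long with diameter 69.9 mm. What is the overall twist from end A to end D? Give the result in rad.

ω = 113 rad/s, so T = P/ω = 14.7×10³ / 113.0 = 130.1 N·m.
J_AB = π(0.0324)⁴/32 = 1.08×10^-7 m⁴; J_BC = π(0.0530)⁴/32 = 7.75×10^-7 m⁴; J_CD = π(0.0699)⁴/32 = 2.34×10^-6 m⁴.
θ = (T/G)·Σ L_i/J_i = (130.1/80.1×10⁹)·(0.584/1.08×10^-7 + 0.651/7.75×10^-7 + 0.292/2.34×10^-6) = 0.01033 rad.

0.0103 rad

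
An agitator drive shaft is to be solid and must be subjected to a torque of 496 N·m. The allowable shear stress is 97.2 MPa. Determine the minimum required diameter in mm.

For a solid shaft τ_max = 16T/(πd³), so d = (16T/(π τ_allow))^(1/3) = (16·496.0/(π·9.72×10^7))^(1/3) = 0.02962 m.

29.6 mm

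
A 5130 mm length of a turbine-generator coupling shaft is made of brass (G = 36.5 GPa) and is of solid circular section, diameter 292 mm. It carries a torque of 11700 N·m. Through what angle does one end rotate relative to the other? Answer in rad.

0.00230 rad

J = πd⁴/32 = π(0.292)⁴/32 = 7.137×10^-4 m⁴.
θ = T·L/(G·J) = 11700 × 5.13 / (36.5×10⁹ × 7.137×10^-4) = 2.304×10^-3 rad.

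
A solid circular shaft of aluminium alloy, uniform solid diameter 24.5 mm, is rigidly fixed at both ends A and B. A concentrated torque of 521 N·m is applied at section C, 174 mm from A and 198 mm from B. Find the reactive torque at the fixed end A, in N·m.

With uniform GJ and both ends fixed, compatibility θ_AC = θ_CB gives T_A·a = T_B·b, together with T_A + T_B = T₀.
T_A = T₀·b/(a+b) = 521.0·198/372.0 = 277.3 N·m; T_B = 243.7 N·m.

277 N·m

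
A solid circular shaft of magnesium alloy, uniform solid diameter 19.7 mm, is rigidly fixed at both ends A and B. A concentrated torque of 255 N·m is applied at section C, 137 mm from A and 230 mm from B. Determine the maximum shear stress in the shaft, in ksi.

15.4 ksi

With uniform GJ and both ends fixed, compatibility θ_AC = θ_CB gives T_A·a = T_B·b, together with T_A + T_B = T₀.
T_A = T₀·b/(a+b) = 255.0·230/367.0 = 159.8 N·m; T_B = 95.19 N·m.
τ in each portion: τ_AC = 1.06×10^8 Pa, τ_CB = 6.34×10^7 Pa; maximum is in AC.
τ_max = T_AC·r/J = 159.8·0.00985/1.48×10^-8 = 1.065×10^8 Pa.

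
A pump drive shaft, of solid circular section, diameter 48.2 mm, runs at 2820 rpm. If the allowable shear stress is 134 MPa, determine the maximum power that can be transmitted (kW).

J = πd⁴/32 = π(0.0482)⁴/32 = 5.299×10^-7 m⁴.
T_max = τ_allow·J/r = 1.34×10^8 × 5.299×10^-7 / 0.0241 = 2946 N·m.
ω = 2π·2820/60 = 295.3 rad/s, so P_max = T_max·ω = 8.701×10^5 W.

870 kW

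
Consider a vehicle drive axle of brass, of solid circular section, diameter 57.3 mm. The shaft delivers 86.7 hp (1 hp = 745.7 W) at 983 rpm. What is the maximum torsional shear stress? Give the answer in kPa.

ω = 2π·983/60 = 102.9 rad/s, so T = P/ω = 86.7×745.7 / 102.9 = 628.1 N·m.
J = πd⁴/32 = π(0.0573)⁴/32 = 1.058×10^-6 m⁴.
τ_max = T·r/J = 628.1 × 0.0286 / 1.058×10^-6 = 1.700×10^7 Pa.

17000 kPa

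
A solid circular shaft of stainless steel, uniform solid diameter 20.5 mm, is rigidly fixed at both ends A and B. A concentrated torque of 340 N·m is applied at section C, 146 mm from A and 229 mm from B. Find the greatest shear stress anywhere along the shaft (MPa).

With uniform GJ and both ends fixed, compatibility θ_AC = θ_CB gives T_A·a = T_B·b, together with T_A + T_B = T₀.
T_A = T₀·b/(a+b) = 340.0·229/375.0 = 207.6 N·m; T_B = 132.4 N·m.
τ in each portion: τ_AC = 1.23×10^8 Pa, τ_CB = 7.83×10^7 Pa; maximum is in AC.
τ_max = T_AC·r/J = 207.6·0.0103/1.73×10^-8 = 1.227×10^8 Pa.

123 MPa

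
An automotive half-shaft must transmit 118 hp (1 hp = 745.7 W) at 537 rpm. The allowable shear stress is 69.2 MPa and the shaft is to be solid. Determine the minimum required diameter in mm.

ω = 2π·537/60 = 56.23 rad/s, so T = P/ω = 118×745.7 / 56.23 = 1565 N·m.
For a solid shaft τ_max = 16T/(πd³), so d = (16T/(π τ_allow))^(1/3) = (16·1565/(π·6.92×10^7))^(1/3) = 0.04865 m.

48.7 mm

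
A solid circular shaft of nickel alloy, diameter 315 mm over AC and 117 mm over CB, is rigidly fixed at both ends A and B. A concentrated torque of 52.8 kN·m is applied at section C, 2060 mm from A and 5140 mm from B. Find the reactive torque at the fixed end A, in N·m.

Compatibility: T_A·a/J_AC = T_B·b/J_CB with T_A + T_B = T₀.
J_AC = 9.67×10^-4 m⁴, J_CB = 1.84×10^-5 m⁴, so T_A = T₀·(J_AC/a)/((J_AC/a)+(J_CB/b)) = 52400 N·m, T_B = 399.7 N·m.

52400 N·m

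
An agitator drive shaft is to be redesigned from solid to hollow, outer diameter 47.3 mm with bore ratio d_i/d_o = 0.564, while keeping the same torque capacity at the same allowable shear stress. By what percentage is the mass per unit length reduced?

26.8 %

Equal τ_max and T ⇒ the solid shaft needs d_s³ = d_o³(1−k⁴), so d_s = 47.3·(1−0.564⁴)^(1/3) = 45.65 mm.
Area ratio A_h/A_s = d_o²(1−k²)/d_s² = (1−k²)/(1−k⁴)^(2/3) = 0.7322.
Mass saving = 1 − 0.7322 = 26.8 %.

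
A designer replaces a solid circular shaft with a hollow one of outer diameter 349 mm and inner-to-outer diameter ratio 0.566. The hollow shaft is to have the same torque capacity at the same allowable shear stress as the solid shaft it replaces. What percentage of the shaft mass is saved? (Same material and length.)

26.9 %

Equal τ_max and T ⇒ the solid shaft needs d_s³ = d_o³(1−k⁴), so d_s = 349·(1−0.566⁴)^(1/3) = 336.6 mm.
Area ratio A_h/A_s = d_o²(1−k²)/d_s² = (1−k²)/(1−k⁴)^(2/3) = 0.7305.
Mass saving = 1 − 0.7305 = 26.9 %.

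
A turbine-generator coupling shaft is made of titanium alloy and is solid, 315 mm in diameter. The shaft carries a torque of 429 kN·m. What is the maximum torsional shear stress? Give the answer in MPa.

69.9 MPa

J = πd⁴/32 = π(0.315)⁴/32 = 9.666×10^-4 m⁴.
τ_max = T·r/J = 429000 × 0.158 / 9.666×10^-4 = 6.990×10^7 Pa.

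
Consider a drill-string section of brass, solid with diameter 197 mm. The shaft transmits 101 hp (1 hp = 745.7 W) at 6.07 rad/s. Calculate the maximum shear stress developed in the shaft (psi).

1200 psi

ω = 6.07 rad/s, so T = P/ω = 101×745.7 / 6.070 = 12410 N·m.
J = πd⁴/32 = π(0.197)⁴/32 = 1.479×10^-4 m⁴.
τ_max = T·r/J = 12410 × 0.0985 / 1.479×10^-4 = 8.265×10^6 Pa.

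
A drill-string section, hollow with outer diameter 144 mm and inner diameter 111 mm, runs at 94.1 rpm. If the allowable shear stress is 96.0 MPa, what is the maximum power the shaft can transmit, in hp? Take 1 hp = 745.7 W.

J = π(d_o⁴ − d_i⁴)/32 = π(0.144⁴ − 0.111⁴)/32 = 2.731×10^-5 m⁴.
T_max = τ_allow·J/r = 9.60×10^7 × 2.731×10^-5 / 0.0720 = 36410 N·m.
ω = 2π·94.1/60 = 9.854 rad/s, so P_max = T_max·ω = 3.588×10^5 W.

481 hp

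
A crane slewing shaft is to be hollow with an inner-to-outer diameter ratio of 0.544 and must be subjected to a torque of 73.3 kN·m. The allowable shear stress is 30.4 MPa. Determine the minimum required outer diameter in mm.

238 mm

For a hollow shaft with d_i/d_o = 0.544: τ_max = 16T/(π d_o³ (1−k⁴)), so d_o = [16T/(π τ_allow (1−k⁴))]^(1/3) = [16·73300/(π·3.04×10^7·0.9124)]^(1/3) = 0.2379 m.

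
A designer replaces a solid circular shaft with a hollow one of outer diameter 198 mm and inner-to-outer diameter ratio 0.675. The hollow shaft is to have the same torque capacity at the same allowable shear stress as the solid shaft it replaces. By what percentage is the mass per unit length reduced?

Equal τ_max and T ⇒ the solid shaft needs d_s³ = d_o³(1−k⁴), so d_s = 198·(1−0.675⁴)^(1/3) = 183.2 mm.
Area ratio A_h/A_s = d_o²(1−k²)/d_s² = (1−k²)/(1−k⁴)^(2/3) = 0.6357.
Mass saving = 1 − 0.6357 = 36.4 %.

36.4 %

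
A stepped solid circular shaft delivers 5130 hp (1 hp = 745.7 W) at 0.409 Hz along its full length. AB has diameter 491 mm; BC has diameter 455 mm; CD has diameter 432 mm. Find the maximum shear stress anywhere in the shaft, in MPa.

ω = 2π·0.409 = 2.570 rad/s, so T = P/ω = 5130×745.7 / 2.570 = 1.489e6 N·m.
Under the same torque, τ_max = 16T/(πd³) is largest where d is smallest — segment CD (d = 432 mm).
τ_max = 16·1.489e6/(π·(0.432)³) = 9.404×10^7 Pa.

94.0 MPa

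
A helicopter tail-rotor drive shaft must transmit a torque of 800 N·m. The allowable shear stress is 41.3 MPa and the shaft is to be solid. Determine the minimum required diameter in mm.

For a solid shaft τ_max = 16T/(πd³), so d = (16T/(π τ_allow))^(1/3) = (16·800.0/(π·4.13×10^7))^(1/3) = 0.04621 m.

46.2 mm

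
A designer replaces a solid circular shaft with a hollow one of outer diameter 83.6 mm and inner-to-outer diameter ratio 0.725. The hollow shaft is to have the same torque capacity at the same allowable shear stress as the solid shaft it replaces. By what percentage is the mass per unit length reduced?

41.2 %

Equal τ_max and T ⇒ the solid shaft needs d_s³ = d_o³(1−k⁴), so d_s = 83.6·(1−0.725⁴)^(1/3) = 75.06 mm.
Area ratio A_h/A_s = d_o²(1−k²)/d_s² = (1−k²)/(1−k⁴)^(2/3) = 0.5885.
Mass saving = 1 − 0.5885 = 41.2 %.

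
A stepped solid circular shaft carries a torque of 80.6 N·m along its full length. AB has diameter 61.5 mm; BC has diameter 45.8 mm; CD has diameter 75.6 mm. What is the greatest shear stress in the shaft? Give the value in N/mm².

Under the same torque, τ_max = 16T/(πd³) is largest where d is smallest — segment BC (d = 45.8 mm).
τ_max = 16·80.60/(π·(0.0458)³) = 4.273×10^6 Pa.

4.27 N/mm²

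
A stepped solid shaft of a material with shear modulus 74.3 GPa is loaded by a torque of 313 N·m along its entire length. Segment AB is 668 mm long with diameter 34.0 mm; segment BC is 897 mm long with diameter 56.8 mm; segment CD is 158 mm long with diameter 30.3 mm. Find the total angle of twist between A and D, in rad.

0.0332 rad

J_AB = π(0.0340)⁴/32 = 1.31×10^-7 m⁴; J_BC = π(0.0568)⁴/32 = 1.02×10^-6 m⁴; J_CD = π(0.0303)⁴/32 = 8.28×10^-8 m⁴.
θ = (T/G)·Σ L_i/J_i = (313.0/74.3×10⁹)·(0.668/1.31×10^-7 + 0.897/1.02×10^-6 + 0.158/8.28×10^-8) = 0.03319 rad.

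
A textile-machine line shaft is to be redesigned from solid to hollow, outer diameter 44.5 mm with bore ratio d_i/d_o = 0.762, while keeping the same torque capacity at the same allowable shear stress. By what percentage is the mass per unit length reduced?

Equal τ_max and T ⇒ the solid shaft needs d_s³ = d_o³(1−k⁴), so d_s = 44.5·(1−0.762⁴)^(1/3) = 38.80 mm.
Area ratio A_h/A_s = d_o²(1−k²)/d_s² = (1−k²)/(1−k⁴)^(2/3) = 0.5516.
Mass saving = 1 − 0.5516 = 44.8 %.

44.8 %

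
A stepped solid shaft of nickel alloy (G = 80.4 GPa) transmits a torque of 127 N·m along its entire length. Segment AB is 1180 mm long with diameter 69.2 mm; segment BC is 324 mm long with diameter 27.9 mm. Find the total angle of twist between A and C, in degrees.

0.540°

J_AB = π(0.0692)⁴/32 = 2.25×10^-6 m⁴; J_BC = π(0.0279)⁴/32 = 5.95×10^-8 m⁴.
θ = (T/G)·Σ L_i/J_i = (127.0/80.4×10⁹)·(1.18/2.25×10^-6 + 0.324/5.95×10^-8) = 9.431×10^-3 rad.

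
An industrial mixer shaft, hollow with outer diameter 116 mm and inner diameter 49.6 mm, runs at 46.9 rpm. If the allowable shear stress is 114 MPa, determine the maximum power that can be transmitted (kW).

166 kW

J = π(d_o⁴ − d_i⁴)/32 = π(0.116⁴ − 0.0496⁴)/32 = 1.718×10^-5 m⁴.
T_max = τ_allow·J/r = 1.14×10^8 × 1.718×10^-5 / 0.0580 = 33770 N·m.
ω = 2π·46.9/60 = 4.911 rad/s, so P_max = T_max·ω = 1.659×10^5 W.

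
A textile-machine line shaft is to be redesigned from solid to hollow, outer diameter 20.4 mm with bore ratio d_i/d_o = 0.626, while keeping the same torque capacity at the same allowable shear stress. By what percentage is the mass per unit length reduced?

Equal τ_max and T ⇒ the solid shaft needs d_s³ = d_o³(1−k⁴), so d_s = 20.4·(1−0.626⁴)^(1/3) = 19.30 mm.
Area ratio A_h/A_s = d_o²(1−k²)/d_s² = (1−k²)/(1−k⁴)^(2/3) = 0.6796.
Mass saving = 1 − 0.6796 = 32.0 %.

32.0 %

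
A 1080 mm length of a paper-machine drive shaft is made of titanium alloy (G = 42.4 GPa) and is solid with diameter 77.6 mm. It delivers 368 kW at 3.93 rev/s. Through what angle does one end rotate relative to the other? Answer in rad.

ω = 2π·3.93 = 24.69 rad/s, so T = P/ω = 368×10³ / 24.69 = 14900 N·m.
J = πd⁴/32 = π(0.0776)⁴/32 = 3.560×10^-6 m⁴.
θ = T·L/(G·J) = 14900 × 1.08 / (42.4×10⁹ × 3.560×10^-6) = 0.1066 rad.

0.107 rad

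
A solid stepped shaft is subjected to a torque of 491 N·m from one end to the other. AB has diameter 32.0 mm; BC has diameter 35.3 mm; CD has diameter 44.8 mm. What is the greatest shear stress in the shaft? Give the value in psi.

11100 psi

Under the same torque, τ_max = 16T/(πd³) is largest where d is smallest — segment AB (d = 32.0 mm).
τ_max = 16·491.0/(π·(0.0320)³) = 7.631×10^7 Pa.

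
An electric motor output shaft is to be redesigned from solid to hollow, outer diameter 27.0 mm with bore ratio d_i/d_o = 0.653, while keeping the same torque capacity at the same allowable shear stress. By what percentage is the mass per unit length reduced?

Equal τ_max and T ⇒ the solid shaft needs d_s³ = d_o³(1−k⁴), so d_s = 27.0·(1−0.653⁴)^(1/3) = 25.25 mm.
Area ratio A_h/A_s = d_o²(1−k²)/d_s² = (1−k²)/(1−k⁴)^(2/3) = 0.6557.
Mass saving = 1 − 0.6557 = 34.4 %.

34.4 %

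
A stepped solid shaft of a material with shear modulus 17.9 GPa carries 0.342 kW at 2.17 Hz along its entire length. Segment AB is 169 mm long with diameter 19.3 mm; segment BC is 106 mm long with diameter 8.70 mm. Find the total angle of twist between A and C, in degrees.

16.1°

ω = 2π·2.17 = 13.63 rad/s, so T = P/ω = 0.342×10³ / 13.63 = 25.08 N·m.
J_AB = π(0.0193)⁴/32 = 1.36×10^-8 m⁴; J_BC = π(0.00870)⁴/32 = 5.62×10^-10 m⁴.
θ = (T/G)·Σ L_i/J_i = (25.08/17.9×10⁹)·(0.169/1.36×10^-8 + 0.106/5.62×10^-10) = 0.2815 rad.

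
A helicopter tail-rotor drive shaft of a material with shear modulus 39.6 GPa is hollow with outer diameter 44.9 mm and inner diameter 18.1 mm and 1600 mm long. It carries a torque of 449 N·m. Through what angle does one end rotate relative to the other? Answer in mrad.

J = π(d_o⁴ − d_i⁴)/32 = π(0.0449⁴ − 0.0181⁴)/32 = 3.885×10^-7 m⁴.
θ = T·L/(G·J) = 449.0 × 1.60 / (39.6×10⁹ × 3.885×10^-7) = 0.04670 rad.

46.7 mrad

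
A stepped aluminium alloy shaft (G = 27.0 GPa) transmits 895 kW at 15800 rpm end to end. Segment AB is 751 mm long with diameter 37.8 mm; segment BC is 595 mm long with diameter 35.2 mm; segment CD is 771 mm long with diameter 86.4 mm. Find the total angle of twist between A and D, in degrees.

8.99°

ω = 2π·15800/60 = 1655 rad/s, so T = P/ω = 895×10³ / 1655 = 540.9 N·m.
J_AB = π(0.0378)⁴/32 = 2.00×10^-7 m⁴; J_BC = π(0.0352)⁴/32 = 1.51×10^-7 m⁴; J_CD = π(0.0864)⁴/32 = 5.47×10^-6 m⁴.
θ = (T/G)·Σ L_i/J_i = (540.9/27.0×10⁹)·(0.751/2.00×10^-7 + 0.595/1.51×10^-7 + 0.771/5.47×10^-6) = 0.1570 rad.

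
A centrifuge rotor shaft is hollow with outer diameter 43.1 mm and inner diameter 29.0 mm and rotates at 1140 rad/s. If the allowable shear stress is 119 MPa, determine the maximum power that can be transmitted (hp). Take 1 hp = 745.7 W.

J = π(d_o⁴ − d_i⁴)/32 = π(0.0431⁴ − 0.0290⁴)/32 = 2.693×10^-7 m⁴.
T_max = τ_allow·J/r = 1.19×10^8 × 2.693×10^-7 / 0.0215 = 1487 N·m.
ω = 1140 rad/s, so P_max = T_max·ω = 1.696×10^6 W.

2270 hp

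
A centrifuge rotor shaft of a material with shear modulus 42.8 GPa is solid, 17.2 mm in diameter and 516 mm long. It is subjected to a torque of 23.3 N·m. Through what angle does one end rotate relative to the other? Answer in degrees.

J = πd⁴/32 = π(0.0172)⁴/32 = 8.592×10^-9 m⁴.
θ = T·L/(G·J) = 23.30 × 0.516 / (42.8×10⁹ × 8.592×10^-9) = 0.03269 rad.

1.87°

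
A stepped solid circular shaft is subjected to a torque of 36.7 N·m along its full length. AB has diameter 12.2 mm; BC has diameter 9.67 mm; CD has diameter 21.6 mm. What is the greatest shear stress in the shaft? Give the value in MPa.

207 MPa

Under the same torque, τ_max = 16T/(πd³) is largest where d is smallest — segment BC (d = 9.67 mm).
τ_max = 16·36.70/(π·(0.00967)³) = 2.067×10^8 Pa.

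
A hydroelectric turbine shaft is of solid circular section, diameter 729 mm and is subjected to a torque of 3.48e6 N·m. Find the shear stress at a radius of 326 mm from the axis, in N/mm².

J = πd⁴/32 = π(0.729)⁴/32 = 0.02773 m⁴.
Shear stress varies linearly with radius: τ = T·r/J = 3.480e6 × 0.326 / 0.02773 = 4.092×10^7 Pa.

40.9 N/mm²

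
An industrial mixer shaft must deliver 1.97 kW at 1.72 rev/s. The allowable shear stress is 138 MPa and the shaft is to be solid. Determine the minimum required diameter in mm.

18.9 mm

ω = 2π·1.72 = 10.81 rad/s, so T = P/ω = 1.97×10³ / 10.81 = 182.3 N·m.
For a solid shaft τ_max = 16T/(πd³), so d = (16T/(π τ_allow))^(1/3) = (16·182.3/(π·1.38×10^8))^(1/3) = 0.01888 m.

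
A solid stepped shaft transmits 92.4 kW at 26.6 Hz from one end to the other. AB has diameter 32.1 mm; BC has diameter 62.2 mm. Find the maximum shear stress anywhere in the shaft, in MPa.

ω = 2π·26.6 = 167.1 rad/s, so T = P/ω = 92.4×10³ / 167.1 = 552.9 N·m.
Under the same torque, τ_max = 16T/(πd³) is largest where d is smallest — segment AB (d = 32.1 mm).
τ_max = 16·552.9/(π·(0.0321)³) = 8.513×10^7 Pa.

85.1 MPa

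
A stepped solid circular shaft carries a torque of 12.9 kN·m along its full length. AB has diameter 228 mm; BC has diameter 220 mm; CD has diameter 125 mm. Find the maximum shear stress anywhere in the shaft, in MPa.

33.6 MPa

Under the same torque, τ_max = 16T/(πd³) is largest where d is smallest — segment CD (d = 125 mm).
τ_max = 16·12900/(π·(0.125)³) = 3.364×10^7 Pa.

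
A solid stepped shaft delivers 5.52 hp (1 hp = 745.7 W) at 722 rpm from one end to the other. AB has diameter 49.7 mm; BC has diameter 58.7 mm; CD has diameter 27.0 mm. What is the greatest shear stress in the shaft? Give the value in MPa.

14.1 MPa

ω = 2π·722/60 = 75.61 rad/s, so T = P/ω = 5.52×745.7 / 75.61 = 54.44 N·m.
Under the same torque, τ_max = 16T/(πd³) is largest where d is smallest — segment CD (d = 27.0 mm).
τ_max = 16·54.44/(π·(0.0270)³) = 1.409×10^7 Pa.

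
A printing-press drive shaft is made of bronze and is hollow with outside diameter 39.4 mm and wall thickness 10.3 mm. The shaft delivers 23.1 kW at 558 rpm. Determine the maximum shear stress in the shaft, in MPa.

34.7 MPa

ω = 2π·558/60 = 58.43 rad/s, so T = P/ω = 23.1×10³ / 58.43 = 395.3 N·m.
J = π(d_o⁴ − d_i⁴)/32 = π(0.0394⁴ − 0.0188⁴)/32 = 2.243×10^-7 m⁴.
τ_max = T·r/J = 395.3 × 0.0197 / 2.243×10^-7 = 3.472×10^7 Pa.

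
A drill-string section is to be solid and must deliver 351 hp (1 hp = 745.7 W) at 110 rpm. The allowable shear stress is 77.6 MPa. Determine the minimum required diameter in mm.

114 mm

ω = 2π·110/60 = 11.52 rad/s, so T = P/ω = 351×745.7 / 11.52 = 22720 N·m.
For a solid shaft τ_max = 16T/(πd³), so d = (16T/(π τ_allow))^(1/3) = (16·22720/(π·7.76×10^7))^(1/3) = 0.1142 m.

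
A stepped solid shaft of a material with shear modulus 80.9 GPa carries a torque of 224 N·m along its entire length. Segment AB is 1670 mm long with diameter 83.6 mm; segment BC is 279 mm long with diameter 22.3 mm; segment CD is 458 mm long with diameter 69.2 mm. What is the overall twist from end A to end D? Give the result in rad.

J_AB = π(0.0836)⁴/32 = 4.80×10^-6 m⁴; J_BC = π(0.0223)⁴/32 = 2.43×10^-8 m⁴; J_CD = π(0.0692)⁴/32 = 2.25×10^-6 m⁴.
θ = (T/G)·Σ L_i/J_i = (224.0/80.9×10⁹)·(1.67/4.80×10^-6 + 0.279/2.43×10^-8 + 0.458/2.25×10^-6) = 0.03335 rad.

0.0333 rad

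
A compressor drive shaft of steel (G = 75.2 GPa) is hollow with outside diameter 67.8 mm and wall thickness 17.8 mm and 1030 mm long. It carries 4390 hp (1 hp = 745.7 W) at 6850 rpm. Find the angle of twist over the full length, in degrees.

1.82°

ω = 2π·6850/60 = 717.3 rad/s, so T = P/ω = 4390×745.7 / 717.3 = 4564 N·m.
J = π(d_o⁴ − d_i⁴)/32 = π(0.0678⁴ − 0.0322⁴)/32 = 1.969×10^-6 m⁴.
θ = T·L/(G·J) = 4564 × 1.03 / (75.2×10⁹ × 1.969×10^-6) = 0.03175 rad.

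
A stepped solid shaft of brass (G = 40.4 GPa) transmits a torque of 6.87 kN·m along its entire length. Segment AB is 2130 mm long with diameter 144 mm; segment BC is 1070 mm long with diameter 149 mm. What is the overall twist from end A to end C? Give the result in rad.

J_AB = π(0.144)⁴/32 = 4.22×10^-5 m⁴; J_BC = π(0.149)⁴/32 = 4.84×10^-5 m⁴.
θ = (T/G)·Σ L_i/J_i = (6870/40.4×10⁹)·(2.13/4.22×10^-5 + 1.07/4.84×10^-5) = 0.01234 rad.

0.0123 rad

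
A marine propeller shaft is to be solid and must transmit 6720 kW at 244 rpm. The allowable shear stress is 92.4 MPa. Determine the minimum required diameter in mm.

ω = 2π·244/60 = 25.55 rad/s, so T = P/ω = 6720×10³ / 25.55 = 263000 N·m.
For a solid shaft τ_max = 16T/(πd³), so d = (16T/(π τ_allow))^(1/3) = (16·263000/(π·9.24×10^7))^(1/3) = 0.2438 m.

244 mm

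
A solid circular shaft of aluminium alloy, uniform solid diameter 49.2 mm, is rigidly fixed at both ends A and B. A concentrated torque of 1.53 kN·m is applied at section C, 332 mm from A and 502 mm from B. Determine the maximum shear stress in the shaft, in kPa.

39400 kPa

With uniform GJ and both ends fixed, compatibility θ_AC = θ_CB gives T_A·a = T_B·b, together with T_A + T_B = T₀.
T_A = T₀·b/(a+b) = 1530·502/834.0 = 920.9 N·m; T_B = 609.1 N·m.
τ in each portion: τ_AC = 3.94×10^7 Pa, τ_CB = 2.60×10^7 Pa; maximum is in AC.
τ_max = T_AC·r/J = 920.9·0.0246/5.75×10^-7 = 3.938×10^7 Pa.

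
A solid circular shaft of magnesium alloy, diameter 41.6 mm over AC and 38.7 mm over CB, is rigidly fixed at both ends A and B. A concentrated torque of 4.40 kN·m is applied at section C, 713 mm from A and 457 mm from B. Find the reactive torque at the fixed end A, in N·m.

2030 N·m

Compatibility: T_A·a/J_AC = T_B·b/J_CB with T_A + T_B = T₀.
J_AC = 2.94×10^-7 m⁴, J_CB = 2.20×10^-7 m⁴, so T_A = T₀·(J_AC/a)/((J_AC/a)+(J_CB/b)) = 2029 N·m, T_B = 2371 N·m.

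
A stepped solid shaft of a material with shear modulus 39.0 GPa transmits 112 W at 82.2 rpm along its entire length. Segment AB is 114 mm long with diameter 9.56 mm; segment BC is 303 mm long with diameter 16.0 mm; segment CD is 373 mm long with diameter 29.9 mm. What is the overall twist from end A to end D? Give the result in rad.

0.0637 rad

ω = 2π·82.2/60 = 8.608 rad/s, so T = P/ω = 112 / 8.608 = 13.01 N·m.
J_AB = π(0.00956)⁴/32 = 8.20×10^-10 m⁴; J_BC = π(0.0160)⁴/32 = 6.43×10^-9 m⁴; J_CD = π(0.0299)⁴/32 = 7.85×10^-8 m⁴.
θ = (T/G)·Σ L_i/J_i = (13.01/39.0×10⁹)·(0.114/8.20×10^-10 + 0.303/6.43×10^-9 + 0.373/7.85×10^-8) = 0.06368 rad.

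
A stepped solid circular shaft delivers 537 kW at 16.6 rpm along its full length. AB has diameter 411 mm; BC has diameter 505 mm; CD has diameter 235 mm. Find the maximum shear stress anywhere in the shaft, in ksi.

ω = 2π·16.6/60 = 1.738 rad/s, so T = P/ω = 537×10³ / 1.738 = 308900 N·m.
Under the same torque, τ_max = 16T/(πd³) is largest where d is smallest — segment CD (d = 235 mm).
τ_max = 16·308900/(π·(0.235)³) = 1.212×10^8 Pa.

17.6 ksi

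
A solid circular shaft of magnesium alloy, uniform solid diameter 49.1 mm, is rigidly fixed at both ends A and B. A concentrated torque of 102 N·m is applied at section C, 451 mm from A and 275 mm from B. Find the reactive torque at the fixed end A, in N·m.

With uniform GJ and both ends fixed, compatibility θ_AC = θ_CB gives T_A·a = T_B·b, together with T_A + T_B = T₀.
T_A = T₀·b/(a+b) = 102.0·275/726.0 = 38.64 N·m; T_B = 63.36 N·m.

38.6 N·m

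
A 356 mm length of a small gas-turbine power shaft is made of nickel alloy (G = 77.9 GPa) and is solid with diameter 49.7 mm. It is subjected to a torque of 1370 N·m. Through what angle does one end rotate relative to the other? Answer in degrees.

J = πd⁴/32 = π(0.0497)⁴/32 = 5.990×10^-7 m⁴.
θ = T·L/(G·J) = 1370 × 0.356 / (77.9×10⁹ × 5.990×10^-7) = 0.01045 rad.

0.599°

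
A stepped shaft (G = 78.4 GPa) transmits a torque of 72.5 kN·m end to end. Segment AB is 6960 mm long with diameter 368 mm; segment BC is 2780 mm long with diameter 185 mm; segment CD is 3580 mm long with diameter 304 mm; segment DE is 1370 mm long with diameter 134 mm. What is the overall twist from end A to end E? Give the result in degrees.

4.01°

J_AB = π(0.368)⁴/32 = 1.80×10^-3 m⁴; J_BC = π(0.185)⁴/32 = 1.15×10^-4 m⁴; J_CD = π(0.304)⁴/32 = 8.38×10^-4 m⁴; J_DE = π(0.134)⁴/32 = 3.17×10^-5 m⁴.
θ = (T/G)·Σ L_i/J_i = (72500/78.4×10⁹)·(6.96/1.80×10^-3 + 2.78/1.15×10^-4 + 3.58/8.38×10^-4 + 1.37/3.17×10^-5) = 0.06990 rad.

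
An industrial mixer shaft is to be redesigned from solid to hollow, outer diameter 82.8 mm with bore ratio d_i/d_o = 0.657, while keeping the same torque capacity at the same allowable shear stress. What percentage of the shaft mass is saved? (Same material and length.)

34.8 %

Equal τ_max and T ⇒ the solid shaft needs d_s³ = d_o³(1−k⁴), so d_s = 82.8·(1−0.657⁴)^(1/3) = 77.30 mm.
Area ratio A_h/A_s = d_o²(1−k²)/d_s² = (1−k²)/(1−k⁴)^(2/3) = 0.6521.
Mass saving = 1 − 0.6521 = 34.8 %.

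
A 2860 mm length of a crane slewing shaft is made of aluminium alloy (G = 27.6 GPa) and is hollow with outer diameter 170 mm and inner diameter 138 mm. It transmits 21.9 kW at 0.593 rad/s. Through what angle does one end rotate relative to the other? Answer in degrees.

4.73°

ω = 0.593 rad/s, so T = P/ω = 21.9×10³ / 0.5930 = 36930 N·m.
J = π(d_o⁴ − d_i⁴)/32 = π(0.170⁴ − 0.138⁴)/32 = 4.639×10^-5 m⁴.
θ = T·L/(G·J) = 36930 × 2.86 / (27.6×10⁹ × 4.639×10^-5) = 0.08249 rad.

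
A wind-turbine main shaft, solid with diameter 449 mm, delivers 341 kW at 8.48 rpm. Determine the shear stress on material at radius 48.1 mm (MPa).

4.63 MPa

ω = 2π·8.48/60 = 0.8880 rad/s, so T = P/ω = 341×10³ / 0.8880 = 384000 N·m.
J = πd⁴/32 = π(0.449)⁴/32 = 3.990×10^-3 m⁴.
Shear stress varies linearly with radius: τ = T·r/J = 384000 × 0.0481 / 3.990×10^-3 = 4.629×10^6 Pa.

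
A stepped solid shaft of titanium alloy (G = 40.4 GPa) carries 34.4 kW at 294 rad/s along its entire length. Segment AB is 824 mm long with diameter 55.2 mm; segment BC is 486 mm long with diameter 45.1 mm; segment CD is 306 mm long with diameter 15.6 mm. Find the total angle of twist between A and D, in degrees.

9.08°

ω = 294 rad/s, so T = P/ω = 34.4×10³ / 294.0 = 117.0 N·m.
J_AB = π(0.0552)⁴/32 = 9.11×10^-7 m⁴; J_BC = π(0.0451)⁴/32 = 4.06×10^-7 m⁴; J_CD = π(0.0156)⁴/32 = 5.81×10^-9 m⁴.
θ = (T/G)·Σ L_i/J_i = (117.0/40.4×10⁹)·(0.824/9.11×10^-7 + 0.486/4.06×10^-7 + 0.306/5.81×10^-9) = 0.1585 rad.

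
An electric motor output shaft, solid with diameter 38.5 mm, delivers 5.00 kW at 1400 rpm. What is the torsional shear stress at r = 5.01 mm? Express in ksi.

0.115 ksi

ω = 2π·1400/60 = 146.6 rad/s, so T = P/ω = 5.00×10³ / 146.6 = 34.10 N·m.
J = πd⁴/32 = π(0.0385)⁴/32 = 2.157×10^-7 m⁴.
Shear stress varies linearly with radius: τ = T·r/J = 34.10 × 0.00501 / 2.157×10^-7 = 7.922×10^5 Pa.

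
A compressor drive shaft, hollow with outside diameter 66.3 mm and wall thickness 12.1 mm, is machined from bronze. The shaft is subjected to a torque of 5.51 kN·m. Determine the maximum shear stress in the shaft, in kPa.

115000 kPa

J = π(d_o⁴ − d_i⁴)/32 = π(0.0663⁴ − 0.0421⁴)/32 = 1.589×10^-6 m⁴.
τ_max = T·r/J = 5510 × 0.0331 / 1.589×10^-6 = 1.150×10^8 Pa.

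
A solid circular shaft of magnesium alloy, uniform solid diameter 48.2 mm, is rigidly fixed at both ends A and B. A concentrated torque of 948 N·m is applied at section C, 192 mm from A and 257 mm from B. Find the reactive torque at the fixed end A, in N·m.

543 N·m

With uniform GJ and both ends fixed, compatibility θ_AC = θ_CB gives T_A·a = T_B·b, together with T_A + T_B = T₀.
T_A = T₀·b/(a+b) = 948.0·257/449.0 = 542.6 N·m; T_B = 405.4 N·m.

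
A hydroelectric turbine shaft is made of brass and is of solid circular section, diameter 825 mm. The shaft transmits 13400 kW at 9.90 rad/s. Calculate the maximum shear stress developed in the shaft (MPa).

ω = 9.90 rad/s, so T = P/ω = 13400×10³ / 9.900 = 1.354e6 N·m.
J = πd⁴/32 = π(0.825)⁴/32 = 0.04548 m⁴.
τ_max = T·r/J = 1.354e6 × 0.412 / 0.04548 = 1.228×10^7 Pa.

12.3 MPa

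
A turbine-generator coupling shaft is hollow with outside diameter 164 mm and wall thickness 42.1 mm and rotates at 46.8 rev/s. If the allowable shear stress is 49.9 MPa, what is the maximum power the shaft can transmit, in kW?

J = π(d_o⁴ − d_i⁴)/32 = π(0.164⁴ − 0.0798⁴)/32 = 6.704×10^-5 m⁴.
T_max = τ_allow·J/r = 4.99×10^7 × 6.704×10^-5 / 0.0820 = 40800 N·m.
ω = 2π·46.8 = 294.1 rad/s, so P_max = T_max·ω = 1.200×10^7 W.

12000 kW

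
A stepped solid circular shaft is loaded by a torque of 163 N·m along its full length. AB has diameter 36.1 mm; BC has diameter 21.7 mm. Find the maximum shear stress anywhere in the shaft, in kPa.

81200 kPa

Under the same torque, τ_max = 16T/(πd³) is largest where d is smallest — segment BC (d = 21.7 mm).
τ_max = 16·163.0/(π·(0.0217)³) = 8.124×10^7 Pa.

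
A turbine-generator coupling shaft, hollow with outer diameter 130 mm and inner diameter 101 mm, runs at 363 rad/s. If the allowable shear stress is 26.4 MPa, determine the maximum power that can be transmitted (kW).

J = π(d_o⁴ − d_i⁴)/32 = π(0.130⁴ − 0.101⁴)/32 = 1.782×10^-5 m⁴.
T_max = τ_allow·J/r = 2.64×10^7 × 1.782×10^-5 / 0.0650 = 7239 N·m.
ω = 363 rad/s, so P_max = T_max·ω = 2.628×10^6 W.

2630 kW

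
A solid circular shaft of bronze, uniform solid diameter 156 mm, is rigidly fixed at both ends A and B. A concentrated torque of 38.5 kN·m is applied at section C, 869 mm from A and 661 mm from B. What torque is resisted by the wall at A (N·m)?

16600 N·m

With uniform GJ and both ends fixed, compatibility θ_AC = θ_CB gives T_A·a = T_B·b, together with T_A + T_B = T₀.
T_A = T₀·b/(a+b) = 38500·661/1530 = 16630 N·m; T_B = 21870 N·m.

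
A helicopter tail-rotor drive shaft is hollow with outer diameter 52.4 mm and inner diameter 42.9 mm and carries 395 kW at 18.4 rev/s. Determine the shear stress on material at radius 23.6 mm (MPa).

198 MPa

ω = 2π·18.4 = 115.6 rad/s, so T = P/ω = 395×10³ / 115.6 = 3417 N·m.
J = π(d_o⁴ − d_i⁴)/32 = π(0.0524⁴ − 0.0429⁴)/32 = 4.076×10^-7 m⁴.
Shear stress varies linearly with radius: τ = T·r/J = 3417 × 0.0236 / 4.076×10^-7 = 1.978×10^8 Pa.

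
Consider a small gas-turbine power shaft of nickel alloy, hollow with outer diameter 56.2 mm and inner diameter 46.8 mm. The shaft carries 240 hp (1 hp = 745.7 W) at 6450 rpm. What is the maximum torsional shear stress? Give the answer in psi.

2120 psi

ω = 2π·6450/60 = 675.4 rad/s, so T = P/ω = 240×745.7 / 675.4 = 265.0 N·m.
J = π(d_o⁴ − d_i⁴)/32 = π(0.0562⁴ − 0.0468⁴)/32 = 5.084×10^-7 m⁴.
τ_max = T·r/J = 265.0 × 0.0281 / 5.084×10^-7 = 1.464×10^7 Pa.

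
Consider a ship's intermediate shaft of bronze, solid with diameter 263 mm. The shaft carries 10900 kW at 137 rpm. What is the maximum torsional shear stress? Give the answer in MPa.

213 MPa

ω = 2π·137/60 = 14.35 rad/s, so T = P/ω = 10900×10³ / 14.35 = 759800 N·m.
J = πd⁴/32 = π(0.263)⁴/32 = 4.697×10^-4 m⁴.
τ_max = T·r/J = 759800 × 0.132 / 4.697×10^-4 = 2.127×10^8 Pa.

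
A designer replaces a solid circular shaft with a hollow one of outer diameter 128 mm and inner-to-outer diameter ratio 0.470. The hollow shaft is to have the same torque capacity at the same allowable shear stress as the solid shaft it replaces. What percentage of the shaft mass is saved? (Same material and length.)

Equal τ_max and T ⇒ the solid shaft needs d_s³ = d_o³(1−k⁴), so d_s = 128·(1−0.470⁴)^(1/3) = 125.9 mm.
Area ratio A_h/A_s = d_o²(1−k²)/d_s² = (1−k²)/(1−k⁴)^(2/3) = 0.8055.
Mass saving = 1 − 0.8055 = 19.4 %.

19.4 %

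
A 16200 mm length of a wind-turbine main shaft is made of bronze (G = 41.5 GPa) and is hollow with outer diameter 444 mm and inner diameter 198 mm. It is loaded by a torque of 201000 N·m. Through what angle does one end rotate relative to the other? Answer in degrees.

1.23°

J = π(d_o⁴ − d_i⁴)/32 = π(0.444⁴ − 0.198⁴)/32 = 3.664×10^-3 m⁴.
θ = T·L/(G·J) = 201000 × 16.2 / (41.5×10⁹ × 3.664×10^-3) = 0.02141 rad.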